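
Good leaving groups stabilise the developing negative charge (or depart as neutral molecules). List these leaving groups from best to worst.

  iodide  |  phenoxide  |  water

iodide > water > phenoxide

A good leaving group is a weak base: the lower the pKₐ of its conjugate acid, the more readily it departs.
iodide: pKₐ(HI) ≈ -10
water: pKₐ(H₃O⁺) ≈ -1.7
phenoxide: pKₐ(C₆H₅OH (phenol)) ≈ 10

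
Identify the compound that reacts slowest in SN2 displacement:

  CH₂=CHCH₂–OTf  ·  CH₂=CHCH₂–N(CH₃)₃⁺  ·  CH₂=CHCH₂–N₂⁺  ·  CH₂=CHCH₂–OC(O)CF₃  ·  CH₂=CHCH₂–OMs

CH₂=CHCH₂–N(CH₃)₃⁺

Same R in every case — rank the leaving groups.
A good leaving group is a weak base: the lower the pKₐ of its conjugate acid, the more readily it departs.
CH₂=CHCH₂–N₂⁺ loses N₂: no meaningful conjugate acid; N₂ departs as an exceptionally stable neutral molecule
CH₂=CHCH₂–OTf loses OTf⁻: pKₐ(CF₃SO₃H (triflic acid)) ≈ -14
CH₂=CHCH₂–OMs loses OMs⁻: pKₐ(CH₃SO₃H (MsOH)) ≈ -1.9
CH₂=CHCH₂–OC(O)CF₃ loses CF₃COO⁻: pKₐ(CF₃COOH) ≈ 0.2
CH₂=CHCH₂–N(CH₃)₃⁺ loses NR'₃: pKₐ(R'₃NH⁺) ≈ 10.7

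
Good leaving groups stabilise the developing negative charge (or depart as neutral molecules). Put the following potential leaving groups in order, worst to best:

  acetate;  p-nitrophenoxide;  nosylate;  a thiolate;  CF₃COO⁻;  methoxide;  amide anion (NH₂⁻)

The more stable X⁻ (or X) is on its own — i.e. the weaker a base it is — the better a leaving group it makes.
nosylate: pKₐ(p-O₂NC₆H₄SO₃H) ≈ -3.5
CF₃COO⁻: pKₐ(CF₃COOH) ≈ 0.2
acetate: pKₐ(CH₃COOH) ≈ 4.8
p-nitrophenoxide: pKₐ(p-nitrophenol) ≈ 7.2
a thiolate: pKₐ(RSH (a thiol)) ≈ 10.5
methoxide: pKₐ(CH₃OH) ≈ 15.5
amide anion (NH₂⁻): pKₐ(NH₃) ≈ 38
The question asks for worst first, so the sequence is read in increasing leaving-group ability.

amide anion (NH₂⁻) < methoxide < a thiolate < p-nitrophenoxide < acetate < CF₃COO⁻ < nosylate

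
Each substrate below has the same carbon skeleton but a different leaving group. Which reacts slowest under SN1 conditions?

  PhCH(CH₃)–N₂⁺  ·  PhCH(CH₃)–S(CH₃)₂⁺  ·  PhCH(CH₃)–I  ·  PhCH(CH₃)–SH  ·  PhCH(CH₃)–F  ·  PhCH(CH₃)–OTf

Identical carbon frameworks mean the comparison reduces to leaving-group quality.
Rank by basicity of the departing species: weakest base leaves most easily.
PhCH(CH₃)–N₂⁺ loses N₂: no meaningful conjugate acid; N₂ departs as an exceptionally stable neutral molecule
PhCH(CH₃)–OTf loses OTf⁻: pKₐ(CF₃SO₃H (triflic acid)) ≈ -14
PhCH(CH₃)–I loses I⁻: pKₐ(HI) ≈ -10
PhCH(CH₃)–S(CH₃)₂⁺ loses SR'₂: pKₐ(R'₂SH⁺) ≈ -7
PhCH(CH₃)–F loses F⁻: pKₐ(HF) ≈ 3.2
PhCH(CH₃)–SH loses HS⁻: pKₐ(H₂S) ≈ 7

PhCH(CH₃)–SH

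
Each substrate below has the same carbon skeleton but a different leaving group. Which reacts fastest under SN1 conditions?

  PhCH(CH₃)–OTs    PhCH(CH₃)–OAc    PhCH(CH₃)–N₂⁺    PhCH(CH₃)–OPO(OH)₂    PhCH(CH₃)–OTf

PhCH(CH₃)–N₂⁺

Identical carbon frameworks mean the comparison reduces to leaving-group quality.
The more stable X⁻ (or X) is on its own — i.e. the weaker a base it is — the better a leaving group it makes.
PhCH(CH₃)–N₂⁺ loses N₂: no meaningful conjugate acid; N₂ departs as an exceptionally stable neutral molecule
PhCH(CH₃)–OTf loses OTf⁻: pKₐ(CF₃SO₃H (triflic acid)) ≈ -14
PhCH(CH₃)–OTs loses OTs⁻: pKₐ(p-CH₃C₆H₄SO₃H (TsOH)) ≈ -2.8
PhCH(CH₃)–OPO(OH)₂ loses H₂PO₄⁻: pKₐ(H₃PO₄) ≈ 2.1
PhCH(CH₃)–OAc loses AcO⁻: pKₐ(CH₃COOH) ≈ 4.8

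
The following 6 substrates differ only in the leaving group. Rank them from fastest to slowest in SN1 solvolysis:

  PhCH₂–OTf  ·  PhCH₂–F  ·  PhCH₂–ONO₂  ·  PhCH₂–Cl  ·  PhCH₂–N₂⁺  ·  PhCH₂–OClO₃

The skeletons are identical, so relative rate is governed entirely by leaving-group ability.
A good leaving group is a weak base: the lower the pKₐ of its conjugate acid, the more readily it departs.
PhCH₂–N₂⁺ loses N₂: no meaningful conjugate acid; N₂ departs as an exceptionally stable neutral molecule
PhCH₂–OTf loses OTf⁻: pKₐ(CF₃SO₃H (triflic acid)) ≈ -14
PhCH₂–OClO₃ loses ClO₄⁻: pKₐ(HClO₄) ≈ -10
PhCH₂–Cl loses Cl⁻: pKₐ(HCl) ≈ -7
PhCH₂–ONO₂ loses NO₃⁻: pKₐ(HNO₃) ≈ -1.3
PhCH₂–F loses F⁻: pKₐ(HF) ≈ 3.2

PhCH₂–N₂⁺ > PhCH₂–OTf > PhCH₂–OClO₃ > PhCH₂–Cl > PhCH₂–ONO₂ > PhCH₂–F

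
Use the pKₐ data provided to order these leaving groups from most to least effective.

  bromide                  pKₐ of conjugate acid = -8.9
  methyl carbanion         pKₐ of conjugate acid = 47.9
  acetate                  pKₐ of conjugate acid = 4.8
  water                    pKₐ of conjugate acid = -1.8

bromide > water > acetate > methyl carbanion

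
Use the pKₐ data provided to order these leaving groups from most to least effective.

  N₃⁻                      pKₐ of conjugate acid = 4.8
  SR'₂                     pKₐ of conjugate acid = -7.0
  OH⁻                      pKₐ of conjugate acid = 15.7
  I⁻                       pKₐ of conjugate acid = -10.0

I⁻ > SR'₂ > N₃⁻ > OH⁻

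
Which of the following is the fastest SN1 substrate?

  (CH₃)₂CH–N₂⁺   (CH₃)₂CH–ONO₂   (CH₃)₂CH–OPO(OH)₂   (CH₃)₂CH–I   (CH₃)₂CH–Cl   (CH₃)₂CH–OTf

Same R in every case — rank the leaving groups.
The more stable X⁻ (or X) is on its own — i.e. the weaker a base it is — the better a leaving group it makes.
(CH₃)₂CH–N₂⁺ loses N₂: no meaningful conjugate acid; N₂ departs as an exceptionally stable neutral molecule
(CH₃)₂CH–OTf loses OTf⁻: pKₐ(CF₃SO₃H (triflic acid)) ≈ -14
(CH₃)₂CH–I loses I⁻: pKₐ(HI) ≈ -10
(CH₃)₂CH–Cl loses Cl⁻: pKₐ(HCl) ≈ -7
(CH₃)₂CH–ONO₂ loses NO₃⁻: pKₐ(HNO₃) ≈ -1.3
(CH₃)₂CH–OPO(OH)₂ loses H₂PO₄⁻: pKₐ(H₃PO₄) ≈ 2.1

(CH₃)₂CH–N₂⁺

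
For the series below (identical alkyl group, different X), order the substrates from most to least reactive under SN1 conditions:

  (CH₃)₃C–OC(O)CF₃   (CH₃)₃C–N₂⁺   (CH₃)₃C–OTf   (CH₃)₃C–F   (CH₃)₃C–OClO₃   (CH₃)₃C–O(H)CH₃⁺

Same R in every case — rank the leaving groups.
A good leaving group is a weak base: the lower the pKₐ of its conjugate acid, the more readily it departs.
(CH₃)₃C–N₂⁺ loses N₂: no meaningful conjugate acid; N₂ departs as an exceptionally stable neutral molecule
(CH₃)₃C–OTf loses OTf⁻: pKₐ(CF₃SO₃H (triflic acid)) ≈ -14
(CH₃)₃C–OClO₃ loses ClO₄⁻: pKₐ(HClO₄) ≈ -10
(CH₃)₃C–O(H)CH₃⁺ loses R'OH: pKₐ(R'OH₂⁺) ≈ -2.4
(CH₃)₃C–OC(O)CF₃ loses CF₃COO⁻: pKₐ(CF₃COOH) ≈ 0.2
(CH₃)₃C–F loses F⁻: pKₐ(HF) ≈ 3.2

(CH₃)₃C–N₂⁺ > (CH₃)₃C–OTf > (CH₃)₃C–OClO₃ > (CH₃)₃C–O(H)CH₃⁺ > (CH₃)₃C–OC(O)CF₃ > (CH₃)₃C–F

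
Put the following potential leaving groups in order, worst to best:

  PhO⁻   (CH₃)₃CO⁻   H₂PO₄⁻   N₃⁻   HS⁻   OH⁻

(CH₃)₃CO⁻ < OH⁻ < PhO⁻ < HS⁻ < N₃⁻ < H₂PO₄⁻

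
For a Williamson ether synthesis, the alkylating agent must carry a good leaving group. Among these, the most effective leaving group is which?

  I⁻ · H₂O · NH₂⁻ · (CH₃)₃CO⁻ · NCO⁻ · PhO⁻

I⁻

A good leaving group is a weak base: the lower the pKₐ of its conjugate acid, the more readily it departs.
I⁻: pKₐ(HI) ≈ -10
H₂O: pKₐ(H₃O⁺) ≈ -1.7
NCO⁻: pKₐ(HOCN) ≈ 3.5
PhO⁻: pKₐ(C₆H₅OH (phenol)) ≈ 10
(CH₃)₃CO⁻: pKₐ(t-BuOH) ≈ 18
NH₂⁻: pKₐ(NH₃) ≈ 38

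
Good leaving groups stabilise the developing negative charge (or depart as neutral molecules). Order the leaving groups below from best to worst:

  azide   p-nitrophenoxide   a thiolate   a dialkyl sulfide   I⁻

I⁻ > a dialkyl sulfide > azide > p-nitrophenoxide > a thiolate

Leaving-group ability tracks the stability of the departed species; conjugate-acid pKₐ is the usual yardstick (lower pKₐ → better LG).
I⁻: pKₐ(HI) ≈ -10 — large, highly polarisable; very weak base
a dialkyl sulfide: pKₐ(R'₂SH⁺) ≈ -7
azide: pKₐ(HN₃) ≈ 4.7
p-nitrophenoxide: pKₐ(p-nitrophenol) ≈ 7.2
a thiolate: pKₐ(RSH (a thiol)) ≈ 10.5 — moderately basic; rarely leaves without activation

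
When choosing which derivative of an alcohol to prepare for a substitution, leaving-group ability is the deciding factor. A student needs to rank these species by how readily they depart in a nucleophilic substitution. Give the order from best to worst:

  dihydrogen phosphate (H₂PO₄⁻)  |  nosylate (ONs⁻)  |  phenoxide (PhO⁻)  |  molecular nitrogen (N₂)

molecular nitrogen (N₂) > nosylate (ONs⁻) > dihydrogen phosphate (H₂PO₄⁻) > phenoxide (PhO⁻)

The more stable X⁻ (or X) is on its own — i.e. the weaker a base it is — the better a leaving group it makes.
molecular nitrogen (N₂): no meaningful conjugate acid; N₂ departs as an exceptionally stable neutral molecule
nosylate (ONs⁻): pKₐ(p-O₂NC₆H₄SO₃H) ≈ -3.5
dihydrogen phosphate (H₂PO₄⁻): pKₐ(H₃PO₄) ≈ 2.1
phenoxide (PhO⁻): pKₐ(C₆H₅OH (phenol)) ≈ 10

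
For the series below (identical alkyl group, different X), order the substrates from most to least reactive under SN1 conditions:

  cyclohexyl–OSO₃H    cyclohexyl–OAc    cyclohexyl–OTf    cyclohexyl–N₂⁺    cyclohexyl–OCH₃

Identical carbon frameworks mean the comparison reduces to leaving-group quality.
A good leaving group is a weak base: the lower the pKₐ of its conjugate acid, the more readily it departs.
cyclohexyl–N₂⁺ loses N₂: no meaningful conjugate acid; N₂ departs as an exceptionally stable neutral molecule
cyclohexyl–OTf loses OTf⁻: pKₐ(CF₃SO₃H (triflic acid)) ≈ -14
cyclohexyl–OSO₃H loses HSO₄⁻: pKₐ(H₂SO₄) ≈ -3
cyclohexyl–OAc loses AcO⁻: pKₐ(CH₃COOH) ≈ 4.8
cyclohexyl–OCH₃ loses CH₃O⁻: pKₐ(CH₃OH) ≈ 15.5

cyclohexyl–N₂⁺ > cyclohexyl–OTf > cyclohexyl–OSO₃H > cyclohexyl–OAc > cyclohexyl–OCH₃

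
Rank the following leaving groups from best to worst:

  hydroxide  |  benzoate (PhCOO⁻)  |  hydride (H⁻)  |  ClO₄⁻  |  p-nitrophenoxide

ClO₄⁻ > benzoate (PhCOO⁻) > p-nitrophenoxide > hydroxide > hydride (H⁻)

A good leaving group is a weak base: the lower the pKₐ of its conjugate acid, the more readily it departs.
ClO₄⁻: pKₐ(HClO₄) ≈ -10
benzoate (PhCOO⁻): pKₐ(C₆H₅COOH) ≈ 4.2 — aryl carboxylate
p-nitrophenoxide: pKₐ(p-nitrophenol) ≈ 7.2 — nitro group delocalises the charge; the classic chromogenic LG
hydroxide: pKₐ(H₂O) ≈ 15.7 — strong base; essentially never leaves without prior activation
hydride (H⁻): pKₐ(H₂) ≈ 36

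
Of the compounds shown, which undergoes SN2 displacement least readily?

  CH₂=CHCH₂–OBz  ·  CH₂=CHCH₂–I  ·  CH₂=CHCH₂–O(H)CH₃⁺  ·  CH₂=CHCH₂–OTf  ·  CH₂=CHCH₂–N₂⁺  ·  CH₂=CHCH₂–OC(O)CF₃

CH₂=CHCH₂–OBz

Same R in every case — rank the leaving groups.
Rank by basicity of the departing species: weakest base leaves most easily.
CH₂=CHCH₂–N₂⁺ loses N₂: no meaningful conjugate acid; N₂ departs as an exceptionally stable neutral molecule
CH₂=CHCH₂–OTf loses OTf⁻: pKₐ(CF₃SO₃H (triflic acid)) ≈ -14
CH₂=CHCH₂–I loses I⁻: pKₐ(HI) ≈ -10
CH₂=CHCH₂–O(H)CH₃⁺ loses R'OH: pKₐ(R'OH₂⁺) ≈ -2.4
CH₂=CHCH₂–OC(O)CF₃ loses CF₃COO⁻: pKₐ(CF₃COOH) ≈ 0.2
CH₂=CHCH₂–OBz loses PhCOO⁻: pKₐ(C₆H₅COOH) ≈ 4.2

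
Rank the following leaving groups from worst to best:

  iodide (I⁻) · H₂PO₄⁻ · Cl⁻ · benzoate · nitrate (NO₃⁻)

Rank by basicity of the departing species: weakest base leaves most easily.
iodide (I⁻): pKₐ(HI) ≈ -10 — large, highly polarisable; very weak base
Cl⁻: pKₐ(HCl) ≈ -7
nitrate (NO₃⁻): pKₐ(HNO₃) ≈ -1.3 — resonance-delocalised over three oxygens
H₂PO₄⁻: pKₐ(H₃PO₄) ≈ 2.1 — moderate base; biological leaving group after further activation
benzoate: pKₐ(C₆H₅COOH) ≈ 4.2
Listed from poorest to best leaving group as asked.

benzoate < H₂PO₄⁻ < nitrate (NO₃⁻) < Cl⁻ < iodide (I⁻)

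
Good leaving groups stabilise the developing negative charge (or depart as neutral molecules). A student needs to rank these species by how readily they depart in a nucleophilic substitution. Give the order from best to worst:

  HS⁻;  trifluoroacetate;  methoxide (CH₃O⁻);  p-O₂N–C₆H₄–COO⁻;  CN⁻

trifluoroacetate > p-O₂N–C₆H₄–COO⁻ > HS⁻ > CN⁻ > methoxide (CH₃O⁻)

Leaving-group ability tracks the stability of the departed species; conjugate-acid pKₐ is the usual yardstick (lower pKₐ → better LG).
trifluoroacetate: pKₐ(CF₃COOH) ≈ 0.2
p-O₂N–C₆H₄–COO⁻: pKₐ(p-nitrobenzoic acid) ≈ 3.4 — electron-withdrawing nitro group stabilises the carboxylate
HS⁻: pKₐ(H₂S) ≈ 7 — larger and more polarisable than the oxygen analogue
CN⁻: pKₐ(HCN) ≈ 9.2 — sp carbon stabilises the charge somewhat, but still a poor LG
methoxide (CH₃O⁻): pKₐ(CH₃OH) ≈ 15.5 — strong base; alkoxides do not leave unassisted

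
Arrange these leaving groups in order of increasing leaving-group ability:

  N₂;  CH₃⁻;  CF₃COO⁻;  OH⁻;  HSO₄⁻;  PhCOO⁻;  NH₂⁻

CH₃⁻ < NH₂⁻ < OH⁻ < PhCOO⁻ < CF₃COO⁻ < HSO₄⁻ < N₂

Rank by basicity of the departing species: weakest base leaves most easily.
N₂: no meaningful conjugate acid; N₂ departs as an exceptionally stable neutral molecule
HSO₄⁻: pKₐ(H₂SO₄) ≈ -3 — conjugate base of a strong mineral acid
CF₃COO⁻: pKₐ(CF₃COOH) ≈ 0.2
PhCOO⁻: pKₐ(C₆H₅COOH) ≈ 4.2 — aryl carboxylate
OH⁻: pKₐ(H₂O) ≈ 15.7 — strong base; essentially never leaves without prior activation
NH₂⁻: pKₐ(NH₃) ≈ 38 — extremely strong base; never a leaving group
CH₃⁻: pKₐ(CH₄) ≈ 48
Reversing gives the worst-to-best order requested.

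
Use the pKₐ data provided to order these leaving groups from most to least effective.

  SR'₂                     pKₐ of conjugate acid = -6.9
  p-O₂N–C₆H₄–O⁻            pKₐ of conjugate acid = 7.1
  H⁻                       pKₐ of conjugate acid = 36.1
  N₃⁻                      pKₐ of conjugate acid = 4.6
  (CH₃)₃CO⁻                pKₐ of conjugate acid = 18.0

SR'₂ > N₃⁻ > p-O₂N–C₆H₄–O⁻ > (CH₃)₃CO⁻ > H⁻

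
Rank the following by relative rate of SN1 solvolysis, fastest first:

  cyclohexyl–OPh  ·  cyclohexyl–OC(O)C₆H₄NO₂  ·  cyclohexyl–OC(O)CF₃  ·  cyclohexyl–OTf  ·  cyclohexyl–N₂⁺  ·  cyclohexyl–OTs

With the same alkyl group throughout, only the leaving group differentiates the rates.
The more stable X⁻ (or X) is on its own — i.e. the weaker a base it is — the better a leaving group it makes.
cyclohexyl–N₂⁺ loses N₂: no meaningful conjugate acid; N₂ departs as an exceptionally stable neutral molecule
cyclohexyl–OTf loses OTf⁻: pKₐ(CF₃SO₃H (triflic acid)) ≈ -14
cyclohexyl–OTs loses OTs⁻: pKₐ(p-CH₃C₆H₄SO₃H (TsOH)) ≈ -2.8
cyclohexyl–OC(O)CF₃ loses CF₃COO⁻: pKₐ(CF₃COOH) ≈ 0.2
cyclohexyl–OC(O)C₆H₄NO₂ loses p-O₂N–C₆H₄–COO⁻: pKₐ(p-nitrobenzoic acid) ≈ 3.4
cyclohexyl–OPh loses PhO⁻: pKₐ(C₆H₅OH (phenol)) ≈ 10

cyclohexyl–N₂⁺ > cyclohexyl–OTf > cyclohexyl–OTs > cyclohexyl–OC(O)CF₃ > cyclohexyl–OC(O)C₆H₄NO₂ > cyclohexyl–OPh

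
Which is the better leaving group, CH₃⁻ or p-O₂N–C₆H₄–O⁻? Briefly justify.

p-O₂N–C₆H₄–O⁻ is the better leaving group.
pKₐ(p-nitrophenol) ≈ 7.2 versus pKₐ(CH₄) ≈ 48: p-O₂N–C₆H₄–O⁻ is the much weaker base.
Nitro group delocalises the charge; the classic chromogenic LG.

p-O₂N–C₆H₄–O⁻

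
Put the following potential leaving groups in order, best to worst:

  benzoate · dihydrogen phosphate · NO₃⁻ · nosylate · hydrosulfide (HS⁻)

nosylate > NO₃⁻ > dihydrogen phosphate > benzoate > hydrosulfide (HS⁻)

nosylate: pKₐ(p-O₂NC₆H₄SO₃H) ≈ -3.5 — p-nitro group further stabilises the sulfonate
NO₃⁻: pKₐ(HNO₃) ≈ -1.3
dihydrogen phosphate: pKₐ(H₃PO₄) ≈ 2.1 — moderate base; biological leaving group after further activation
benzoate: pKₐ(C₆H₅COOH) ≈ 4.2
hydrosulfide (HS⁻): pKₐ(H₂S) ≈ 7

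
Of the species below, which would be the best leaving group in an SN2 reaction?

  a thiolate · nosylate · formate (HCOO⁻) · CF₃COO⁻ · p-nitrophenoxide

nosylate

nosylate: pKₐ(p-O₂NC₆H₄SO₃H) ≈ -3.5
CF₃COO⁻: pKₐ(CF₃COOH) ≈ 0.2
formate (HCOO⁻): pKₐ(HCOOH) ≈ 3.8
p-nitrophenoxide: pKₐ(p-nitrophenol) ≈ 7.2
a thiolate: pKₐ(RSH (a thiol)) ≈ 10.5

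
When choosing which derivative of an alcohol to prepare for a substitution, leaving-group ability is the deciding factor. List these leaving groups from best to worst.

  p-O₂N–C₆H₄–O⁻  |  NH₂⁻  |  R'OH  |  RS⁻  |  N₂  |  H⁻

A good leaving group is a weak base: the lower the pKₐ of its conjugate acid, the more readily it departs.
N₂: no meaningful conjugate acid; N₂ departs as an exceptionally stable neutral molecule
R'OH: pKₐ(R'OH₂⁺) ≈ -2.4 — neutral; leaves from a protonated ether (an oxonium ion, R–O(H)R'⁺)
p-O₂N–C₆H₄–O⁻: pKₐ(p-nitrophenol) ≈ 7.2 — nitro group delocalises the charge; the classic chromogenic LG
RS⁻: pKₐ(RSH (a thiol)) ≈ 10.5 — moderately basic; rarely leaves without activation
H⁻: pKₐ(H₂) ≈ 36 — extremely strong base; leaves only in special hydride-transfer contexts
NH₂⁻: pKₐ(NH₃) ≈ 38

N₂ > R'OH > p-O₂N–C₆H₄–O⁻ > RS⁻ > H⁻ > NH₂⁻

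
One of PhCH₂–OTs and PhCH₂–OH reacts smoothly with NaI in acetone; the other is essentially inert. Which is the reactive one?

From PhCH₂–OH the departing group would be OH⁻ (pKₐ(H₂O) ≈ 15.7). Strong base; essentially never leaves without prior activation.
From PhCH₂–OTs the leaving group is OTs⁻ (pKₐ(p-CH₃C₆H₄SO₃H (TsOH)) ≈ -2.8). Resonance-delocalised arenesulfonate.
(In practice PhCH₂–OTs is made from PhCH₂–OH by treatment with TsCl / pyridine, converting the hydroxyl into a tosylate.)

PhCH₂–OTs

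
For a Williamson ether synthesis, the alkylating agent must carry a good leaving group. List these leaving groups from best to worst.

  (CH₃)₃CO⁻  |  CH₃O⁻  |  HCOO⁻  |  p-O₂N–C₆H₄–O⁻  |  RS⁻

HCOO⁻ > p-O₂N–C₆H₄–O⁻ > RS⁻ > CH₃O⁻ > (CH₃)₃CO⁻

Leaving-group ability tracks the stability of the departed species; conjugate-acid pKₐ is the usual yardstick (lower pKₐ → better LG).
HCOO⁻: pKₐ(HCOOH) ≈ 3.8
p-O₂N–C₆H₄–O⁻: pKₐ(p-nitrophenol) ≈ 7.2 — nitro group delocalises the charge; the classic chromogenic LG
RS⁻: pKₐ(RSH (a thiol)) ≈ 10.5 — moderately basic; rarely leaves without activation
CH₃O⁻: pKₐ(CH₃OH) ≈ 15.5
(CH₃)₃CO⁻: pKₐ(t-BuOH) ≈ 18 — bulky, strongly basic alkoxide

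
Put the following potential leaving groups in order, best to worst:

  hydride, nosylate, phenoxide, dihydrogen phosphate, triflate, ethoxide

triflate > nosylate > dihydrogen phosphate > phenoxide > ethoxide > hydride

A good leaving group is a weak base: the lower the pKₐ of its conjugate acid, the more readily it departs.
triflate: pKₐ(CF₃SO₃H (triflic acid)) ≈ -14
nosylate: pKₐ(p-O₂NC₆H₄SO₃H) ≈ -3.5
dihydrogen phosphate: pKₐ(H₃PO₄) ≈ 2.1
phenoxide: pKₐ(C₆H₅OH (phenol)) ≈ 10
ethoxide: pKₐ(CH₃CH₂OH) ≈ 16
hydride: pKₐ(H₂) ≈ 36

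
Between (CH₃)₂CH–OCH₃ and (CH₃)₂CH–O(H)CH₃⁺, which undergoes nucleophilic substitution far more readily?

(CH₃)₂CH–O(H)CH₃⁺

From (CH₃)₂CH–OCH₃ the departing group would be CH₃O⁻ (pKₐ(CH₃OH) ≈ 15.5). Strong base; alkoxides do not leave unassisted.
From (CH₃)₂CH–O(H)CH₃⁺ the leaving group is R'OH (pKₐ(R'OH₂⁺) ≈ -2.4). Neutral; leaves from a protonated ether (an oxonium ion, R–O(H)R'⁺).
(In practice (CH₃)₂CH–O(H)CH₃⁺ is made from (CH₃)₂CH–OCH₃ by protonation with concentrated HI, allowing neutral methanol, rather than methoxide, to depart.)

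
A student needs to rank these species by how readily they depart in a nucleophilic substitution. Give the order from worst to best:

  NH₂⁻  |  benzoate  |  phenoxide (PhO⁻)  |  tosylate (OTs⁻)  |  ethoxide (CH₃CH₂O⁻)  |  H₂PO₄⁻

tosylate (OTs⁻): pKₐ(p-CH₃C₆H₄SO₃H (TsOH)) ≈ -2.8
H₂PO₄⁻: pKₐ(H₃PO₄) ≈ 2.1
benzoate: pKₐ(C₆H₅COOH) ≈ 4.2
phenoxide (PhO⁻): pKₐ(C₆H₅OH (phenol)) ≈ 10
ethoxide (CH₃CH₂O⁻): pKₐ(CH₃CH₂OH) ≈ 16
NH₂⁻: pKₐ(NH₃) ≈ 38
Reversing gives the worst-to-best order requested.

NH₂⁻ < ethoxide (CH₃CH₂O⁻) < phenoxide (PhO⁻) < benzoate < H₂PO₄⁻ < tosylate (OTs⁻)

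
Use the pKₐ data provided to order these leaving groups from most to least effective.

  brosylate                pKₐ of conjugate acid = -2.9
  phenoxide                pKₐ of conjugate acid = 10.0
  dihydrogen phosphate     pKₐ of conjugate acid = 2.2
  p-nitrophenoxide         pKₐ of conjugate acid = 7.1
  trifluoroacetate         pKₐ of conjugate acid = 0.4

brosylate > trifluoroacetate > dihydrogen phosphate > p-nitrophenoxide > phenoxide

Lower conjugate-acid pKₐ ⇒ weaker base ⇒ better leaving group.
Sorting by the given values: brosylate (-2.9), trifluoroacetate (0.4), dihydrogen phosphate (2.2), p-nitrophenoxide (7.1), phenoxide (10.0).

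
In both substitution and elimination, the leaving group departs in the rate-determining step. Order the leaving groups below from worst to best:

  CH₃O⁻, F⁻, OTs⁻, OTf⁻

CH₃O⁻ < F⁻ < OTs⁻ < OTf⁻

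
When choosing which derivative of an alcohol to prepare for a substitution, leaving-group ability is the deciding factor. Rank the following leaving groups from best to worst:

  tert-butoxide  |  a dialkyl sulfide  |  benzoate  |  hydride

a dialkyl sulfide: pKₐ(R'₂SH⁺) ≈ -7 — neutral; leaves from a sulfonium salt (R–SR'₂⁺)
benzoate: pKₐ(C₆H₅COOH) ≈ 4.2 — aryl carboxylate
tert-butoxide: pKₐ(t-BuOH) ≈ 18 — bulky, strongly basic alkoxide
hydride: pKₐ(H₂) ≈ 36

a dialkyl sulfide > benzoate > tert-butoxide > hydride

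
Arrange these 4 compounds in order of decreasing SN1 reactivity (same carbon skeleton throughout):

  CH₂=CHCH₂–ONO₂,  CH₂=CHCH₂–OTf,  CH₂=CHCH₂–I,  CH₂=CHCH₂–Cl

The skeletons are identical, so relative rate is governed entirely by leaving-group ability.
A good leaving group is a weak base: the lower the pKₐ of its conjugate acid, the more readily it departs.
CH₂=CHCH₂–OTf loses OTf⁻: pKₐ(CF₃SO₃H (triflic acid)) ≈ -14
CH₂=CHCH₂–I loses I⁻: pKₐ(HI) ≈ -10
CH₂=CHCH₂–Cl loses Cl⁻: pKₐ(HCl) ≈ -7
CH₂=CHCH₂–ONO₂ loses NO₃⁻: pKₐ(HNO₃) ≈ -1.3

CH₂=CHCH₂–OTf > CH₂=CHCH₂–I > CH₂=CHCH₂–Cl > CH₂=CHCH₂–ONO₂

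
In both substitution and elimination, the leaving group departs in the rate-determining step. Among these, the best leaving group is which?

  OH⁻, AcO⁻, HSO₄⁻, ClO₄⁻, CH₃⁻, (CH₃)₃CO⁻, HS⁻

Leaving-group ability tracks the stability of the departed species; conjugate-acid pKₐ is the usual yardstick (lower pKₐ → better LG).
ClO₄⁻: pKₐ(HClO₄) ≈ -10
HSO₄⁻: pKₐ(H₂SO₄) ≈ -3
AcO⁻: pKₐ(CH₃COOH) ≈ 4.8
HS⁻: pKₐ(H₂S) ≈ 7
OH⁻: pKₐ(H₂O) ≈ 15.7
(CH₃)₃CO⁻: pKₐ(t-BuOH) ≈ 18
CH₃⁻: pKₐ(CH₄) ≈ 48

ClO₄⁻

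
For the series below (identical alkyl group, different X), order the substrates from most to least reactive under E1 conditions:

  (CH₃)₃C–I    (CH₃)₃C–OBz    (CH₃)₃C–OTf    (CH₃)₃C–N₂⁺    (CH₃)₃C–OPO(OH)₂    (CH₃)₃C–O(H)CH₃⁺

With the same alkyl group throughout, only the leaving group differentiates the rates.
A good leaving group is a weak base: the lower the pKₐ of its conjugate acid, the more readily it departs.
(CH₃)₃C–N₂⁺ loses N₂: no meaningful conjugate acid; N₂ departs as an exceptionally stable neutral molecule
(CH₃)₃C–OTf loses OTf⁻: pKₐ(CF₃SO₃H (triflic acid)) ≈ -14
(CH₃)₃C–I loses I⁻: pKₐ(HI) ≈ -10
(CH₃)₃C–O(H)CH₃⁺ loses R'OH: pKₐ(R'OH₂⁺) ≈ -2.4
(CH₃)₃C–OPO(OH)₂ loses H₂PO₄⁻: pKₐ(H₃PO₄) ≈ 2.1
(CH₃)₃C–OBz loses PhCOO⁻: pKₐ(C₆H₅COOH) ≈ 4.2

(CH₃)₃C–N₂⁺ > (CH₃)₃C–OTf > (CH₃)₃C–I > (CH₃)₃C–O(H)CH₃⁺ > (CH₃)₃C–OPO(OH)₂ > (CH₃)₃C–OBz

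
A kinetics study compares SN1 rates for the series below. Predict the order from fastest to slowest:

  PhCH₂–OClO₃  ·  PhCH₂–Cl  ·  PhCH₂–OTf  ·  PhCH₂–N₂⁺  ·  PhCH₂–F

PhCH₂–N₂⁺ > PhCH₂–OTf > PhCH₂–OClO₃ > PhCH₂–Cl > PhCH₂–F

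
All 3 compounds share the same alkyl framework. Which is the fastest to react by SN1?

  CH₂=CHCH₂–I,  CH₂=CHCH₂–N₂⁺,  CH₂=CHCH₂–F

Identical carbon frameworks mean the comparison reduces to leaving-group quality.
The more stable X⁻ (or X) is on its own — i.e. the weaker a base it is — the better a leaving group it makes.
CH₂=CHCH₂–N₂⁺ loses N₂: no meaningful conjugate acid; N₂ departs as an exceptionally stable neutral molecule
CH₂=CHCH₂–I loses I⁻: pKₐ(HI) ≈ -10
CH₂=CHCH₂–F loses F⁻: pKₐ(HF) ≈ 3.2

CH₂=CHCH₂–N₂⁺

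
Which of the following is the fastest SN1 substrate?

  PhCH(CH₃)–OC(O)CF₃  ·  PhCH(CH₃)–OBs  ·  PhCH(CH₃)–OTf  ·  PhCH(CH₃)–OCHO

PhCH(CH₃)–OTf

Same R in every case — rank the leaving groups.
The more stable X⁻ (or X) is on its own — i.e. the weaker a base it is — the better a leaving group it makes.
PhCH(CH₃)–OTf loses OTf⁻: pKₐ(CF₃SO₃H (triflic acid)) ≈ -14
PhCH(CH₃)–OBs loses OBs⁻: pKₐ(p-BrC₆H₄SO₃H) ≈ -2.8
PhCH(CH₃)–OC(O)CF₃ loses CF₃COO⁻: pKₐ(CF₃COOH) ≈ 0.2
PhCH(CH₃)–OCHO loses HCOO⁻: pKₐ(HCOOH) ≈ 3.8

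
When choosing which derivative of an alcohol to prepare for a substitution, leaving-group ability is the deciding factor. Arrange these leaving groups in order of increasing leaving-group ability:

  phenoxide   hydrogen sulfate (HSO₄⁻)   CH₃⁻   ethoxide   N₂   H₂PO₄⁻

The more stable X⁻ (or X) is on its own — i.e. the weaker a base it is — the better a leaving group it makes.
N₂: no meaningful conjugate acid; N₂ departs as an exceptionally stable neutral molecule
hydrogen sulfate (HSO₄⁻): pKₐ(H₂SO₄) ≈ -3 — conjugate base of a strong mineral acid
H₂PO₄⁻: pKₐ(H₃PO₄) ≈ 2.1
phenoxide: pKₐ(C₆H₅OH (phenol)) ≈ 10 — resonance into the ring helps, but still a poor LG
ethoxide: pKₐ(CH₃CH₂OH) ≈ 16
CH₃⁻: pKₐ(CH₄) ≈ 48
The question asks for worst first, so the sequence is read in increasing leaving-group ability.

CH₃⁻ < ethoxide < phenoxide < H₂PO₄⁻ < hydrogen sulfate (HSO₄⁻) < N₂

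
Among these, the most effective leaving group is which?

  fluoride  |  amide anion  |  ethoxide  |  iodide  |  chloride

iodide

The more stable X⁻ (or X) is on its own — i.e. the weaker a base it is — the better a leaving group it makes.
iodide: pKₐ(HI) ≈ -10
chloride: pKₐ(HCl) ≈ -7
fluoride: pKₐ(HF) ≈ 3.2
ethoxide: pKₐ(CH₃CH₂OH) ≈ 16
amide anion: pKₐ(NH₃) ≈ 38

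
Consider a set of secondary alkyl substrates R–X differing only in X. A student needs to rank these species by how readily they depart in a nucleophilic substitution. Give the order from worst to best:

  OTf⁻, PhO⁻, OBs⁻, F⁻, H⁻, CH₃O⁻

A good leaving group is a weak base: the lower the pKₐ of its conjugate acid, the more readily it departs.
OTf⁻: pKₐ(CF₃SO₃H (triflic acid)) ≈ -14
OBs⁻: pKₐ(p-BrC₆H₄SO₃H) ≈ -2.8
F⁻: pKₐ(HF) ≈ 3.2
PhO⁻: pKₐ(C₆H₅OH (phenol)) ≈ 10
CH₃O⁻: pKₐ(CH₃OH) ≈ 15.5
H⁻: pKₐ(H₂) ≈ 36
Reversing gives the worst-to-best order requested.

H⁻ < CH₃O⁻ < PhO⁻ < F⁻ < OBs⁻ < OTf⁻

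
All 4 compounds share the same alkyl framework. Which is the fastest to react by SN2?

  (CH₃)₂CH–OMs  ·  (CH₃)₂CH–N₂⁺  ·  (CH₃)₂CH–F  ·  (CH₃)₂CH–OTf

With the same alkyl group throughout, only the leaving group differentiates the rates.
Rank by basicity of the departing species: weakest base leaves most easily.
(CH₃)₂CH–N₂⁺ loses N₂: no meaningful conjugate acid; N₂ departs as an exceptionally stable neutral molecule
(CH₃)₂CH–OTf loses OTf⁻: pKₐ(CF₃SO₃H (triflic acid)) ≈ -14
(CH₃)₂CH–OMs loses OMs⁻: pKₐ(CH₃SO₃H (MsOH)) ≈ -1.9
(CH₃)₂CH–F loses F⁻: pKₐ(HF) ≈ 3.2

(CH₃)₂CH–N₂⁺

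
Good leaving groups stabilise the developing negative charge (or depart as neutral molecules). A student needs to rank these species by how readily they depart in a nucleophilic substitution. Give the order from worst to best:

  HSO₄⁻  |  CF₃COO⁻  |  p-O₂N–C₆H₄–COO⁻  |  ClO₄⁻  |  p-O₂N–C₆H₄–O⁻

Rank by basicity of the departing species: weakest base leaves most easily.
ClO₄⁻: pKₐ(HClO₄) ≈ -10 — extremely weak base; rarely used for safety reasons
HSO₄⁻: pKₐ(H₂SO₄) ≈ -3 — conjugate base of a strong mineral acid
CF₃COO⁻: pKₐ(CF₃COOH) ≈ 0.2 — strongly electron-withdrawing CF₃ stabilises the carboxylate
p-O₂N–C₆H₄–COO⁻: pKₐ(p-nitrobenzoic acid) ≈ 3.4
p-O₂N–C₆H₄–O⁻: pKₐ(p-nitrophenol) ≈ 7.2 — nitro group delocalises the charge; the classic chromogenic LG
Listed from poorest to best leaving group as asked.

p-O₂N–C₆H₄–O⁻ < p-O₂N–C₆H₄–COO⁻ < CF₃COO⁻ < HSO₄⁻ < ClO₄⁻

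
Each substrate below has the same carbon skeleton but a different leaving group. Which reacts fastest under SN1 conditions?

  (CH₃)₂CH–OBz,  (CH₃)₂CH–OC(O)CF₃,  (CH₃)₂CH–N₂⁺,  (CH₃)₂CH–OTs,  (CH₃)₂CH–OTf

The skeletons are identical, so relative rate is governed entirely by leaving-group ability.
A good leaving group is a weak base: the lower the pKₐ of its conjugate acid, the more readily it departs.
(CH₃)₂CH–N₂⁺ loses N₂: no meaningful conjugate acid; N₂ departs as an exceptionally stable neutral molecule
(CH₃)₂CH–OTf loses OTf⁻: pKₐ(CF₃SO₃H (triflic acid)) ≈ -14
(CH₃)₂CH–OTs loses OTs⁻: pKₐ(p-CH₃C₆H₄SO₃H (TsOH)) ≈ -2.8
(CH₃)₂CH–OC(O)CF₃ loses CF₃COO⁻: pKₐ(CF₃COOH) ≈ 0.2
(CH₃)₂CH–OBz loses PhCOO⁻: pKₐ(C₆H₅COOH) ≈ 4.2

(CH₃)₂CH–N₂⁺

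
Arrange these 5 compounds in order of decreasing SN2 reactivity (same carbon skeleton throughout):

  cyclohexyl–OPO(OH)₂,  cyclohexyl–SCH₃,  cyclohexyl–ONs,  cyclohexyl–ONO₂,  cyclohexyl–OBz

The skeletons are identical, so relative rate is governed entirely by leaving-group ability.
Rank by basicity of the departing species: weakest base leaves most easily.
cyclohexyl–ONs loses ONs⁻: pKₐ(p-O₂NC₆H₄SO₃H) ≈ -3.5
cyclohexyl–ONO₂ loses NO₃⁻: pKₐ(HNO₃) ≈ -1.3
cyclohexyl–OPO(OH)₂ loses H₂PO₄⁻: pKₐ(H₃PO₄) ≈ 2.1
cyclohexyl–OBz loses PhCOO⁻: pKₐ(C₆H₅COOH) ≈ 4.2
cyclohexyl–SCH₃ loses RS⁻: pKₐ(RSH (a thiol)) ≈ 10.5

cyclohexyl–ONs > cyclohexyl–ONO₂ > cyclohexyl–OPO(OH)₂ > cyclohexyl–OBz > cyclohexyl–SCH₃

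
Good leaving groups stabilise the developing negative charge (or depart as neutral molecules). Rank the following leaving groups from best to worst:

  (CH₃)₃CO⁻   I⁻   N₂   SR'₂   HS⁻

N₂ > I⁻ > SR'₂ > HS⁻ > (CH₃)₃CO⁻

The more stable X⁻ (or X) is on its own — i.e. the weaker a base it is — the better a leaving group it makes.
N₂: no meaningful conjugate acid; N₂ departs as an exceptionally stable neutral molecule
I⁻: pKₐ(HI) ≈ -10
SR'₂: pKₐ(R'₂SH⁺) ≈ -7
HS⁻: pKₐ(H₂S) ≈ 7
(CH₃)₃CO⁻: pKₐ(t-BuOH) ≈ 18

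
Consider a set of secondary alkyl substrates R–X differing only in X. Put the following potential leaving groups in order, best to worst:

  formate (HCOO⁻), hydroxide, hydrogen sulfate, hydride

The more stable X⁻ (or X) is on its own — i.e. the weaker a base it is — the better a leaving group it makes.
hydrogen sulfate: pKₐ(H₂SO₄) ≈ -3 — conjugate base of a strong mineral acid
formate (HCOO⁻): pKₐ(HCOOH) ≈ 3.8
hydroxide: pKₐ(H₂O) ≈ 15.7 — strong base; essentially never leaves without prior activation
hydride: pKₐ(H₂) ≈ 36 — extremely strong base; leaves only in special hydride-transfer contexts

hydrogen sulfate > formate (HCOO⁻) > hydroxide > hydride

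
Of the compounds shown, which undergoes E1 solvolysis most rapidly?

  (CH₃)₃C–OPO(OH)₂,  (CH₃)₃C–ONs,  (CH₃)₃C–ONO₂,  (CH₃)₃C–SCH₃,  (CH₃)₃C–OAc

Identical carbon frameworks mean the comparison reduces to leaving-group quality.
A good leaving group is a weak base: the lower the pKₐ of its conjugate acid, the more readily it departs.
(CH₃)₃C–ONs loses ONs⁻: pKₐ(p-O₂NC₆H₄SO₃H) ≈ -3.5
(CH₃)₃C–ONO₂ loses NO₃⁻: pKₐ(HNO₃) ≈ -1.3
(CH₃)₃C–OPO(OH)₂ loses H₂PO₄⁻: pKₐ(H₃PO₄) ≈ 2.1
(CH₃)₃C–OAc loses AcO⁻: pKₐ(CH₃COOH) ≈ 4.8
(CH₃)₃C–SCH₃ loses RS⁻: pKₐ(RSH (a thiol)) ≈ 10.5

(CH₃)₃C–ONs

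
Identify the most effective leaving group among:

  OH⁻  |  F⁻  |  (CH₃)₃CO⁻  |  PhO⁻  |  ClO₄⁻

A good leaving group is a weak base: the lower the pKₐ of its conjugate acid, the more readily it departs.
ClO₄⁻: pKₐ(HClO₄) ≈ -10
F⁻: pKₐ(HF) ≈ 3.2
PhO⁻: pKₐ(C₆H₅OH (phenol)) ≈ 10
OH⁻: pKₐ(H₂O) ≈ 15.7
(CH₃)₃CO⁻: pKₐ(t-BuOH) ≈ 18

ClO₄⁻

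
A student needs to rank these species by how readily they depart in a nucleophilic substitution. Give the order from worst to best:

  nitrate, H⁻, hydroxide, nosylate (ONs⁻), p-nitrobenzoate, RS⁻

Rank by basicity of the departing species: weakest base leaves most easily.
nosylate (ONs⁻): pKₐ(p-O₂NC₆H₄SO₃H) ≈ -3.5
nitrate: pKₐ(HNO₃) ≈ -1.3
p-nitrobenzoate: pKₐ(p-nitrobenzoic acid) ≈ 3.4
RS⁻: pKₐ(RSH (a thiol)) ≈ 10.5
hydroxide: pKₐ(H₂O) ≈ 15.7
H⁻: pKₐ(H₂) ≈ 36
Listed from poorest to best leaving group as asked.

H⁻ < hydroxide < RS⁻ < p-nitrobenzoate < nitrate < nosylate (ONs⁻)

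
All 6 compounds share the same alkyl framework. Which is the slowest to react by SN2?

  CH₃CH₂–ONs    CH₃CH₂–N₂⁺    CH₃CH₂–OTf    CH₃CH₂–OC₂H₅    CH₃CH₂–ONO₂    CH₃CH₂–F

With the same alkyl group throughout, only the leaving group differentiates the rates.
The more stable X⁻ (or X) is on its own — i.e. the weaker a base it is — the better a leaving group it makes.
CH₃CH₂–N₂⁺ loses N₂: no meaningful conjugate acid; N₂ departs as an exceptionally stable neutral molecule
CH₃CH₂–OTf loses OTf⁻: pKₐ(CF₃SO₃H (triflic acid)) ≈ -14
CH₃CH₂–ONs loses ONs⁻: pKₐ(p-O₂NC₆H₄SO₃H) ≈ -3.5
CH₃CH₂–ONO₂ loses NO₃⁻: pKₐ(HNO₃) ≈ -1.3
CH₃CH₂–F loses F⁻: pKₐ(HF) ≈ 3.2
CH₃CH₂–OC₂H₅ loses CH₃CH₂O⁻: pKₐ(CH₃CH₂OH) ≈ 16

CH₃CH₂–OC₂H₅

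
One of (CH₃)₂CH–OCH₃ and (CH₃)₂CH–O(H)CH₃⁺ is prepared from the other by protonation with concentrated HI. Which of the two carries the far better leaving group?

(CH₃)₂CH–O(H)CH₃⁺

From (CH₃)₂CH–OCH₃ the departing group would be CH₃O⁻ (pKₐ(CH₃OH) ≈ 15.5). Strong base; alkoxides do not leave unassisted.
From (CH₃)₂CH–O(H)CH₃⁺ the leaving group is R'OH (pKₐ(R'OH₂⁺) ≈ -2.4). Neutral; leaves from a protonated ether (an oxonium ion, R–O(H)R'⁺).
Protonation with concentrated HI works by allowing neutral methanol, rather than methoxide, to depart, making (CH₃)₂CH–O(H)CH₃⁺ enormously more reactive.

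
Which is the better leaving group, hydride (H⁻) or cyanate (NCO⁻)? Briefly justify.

cyanate (NCO⁻) is the better leaving group.
pKₐ(HOCN) ≈ 3.5 versus pKₐ(H₂) ≈ 36: cyanate (NCO⁻) is the much weaker base.
Resonance between N and O.

cyanate (NCO⁻)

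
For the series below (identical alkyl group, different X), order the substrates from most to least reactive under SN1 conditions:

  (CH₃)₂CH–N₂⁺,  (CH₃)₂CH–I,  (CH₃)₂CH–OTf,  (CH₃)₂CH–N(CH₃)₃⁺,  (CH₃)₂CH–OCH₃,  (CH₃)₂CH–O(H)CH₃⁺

(CH₃)₂CH–N₂⁺ > (CH₃)₂CH–OTf > (CH₃)₂CH–I > (CH₃)₂CH–O(H)CH₃⁺ > (CH₃)₂CH–N(CH₃)₃⁺ > (CH₃)₂CH–OCH₃

The skeletons are identical, so relative rate is governed entirely by leaving-group ability.
The more stable X⁻ (or X) is on its own — i.e. the weaker a base it is — the better a leaving group it makes.
(CH₃)₂CH–N₂⁺ loses N₂: no meaningful conjugate acid; N₂ departs as an exceptionally stable neutral molecule
(CH₃)₂CH–OTf loses OTf⁻: pKₐ(CF₃SO₃H (triflic acid)) ≈ -14
(CH₃)₂CH–I loses I⁻: pKₐ(HI) ≈ -10
(CH₃)₂CH–O(H)CH₃⁺ loses R'OH: pKₐ(R'OH₂⁺) ≈ -2.4
(CH₃)₂CH–N(CH₃)₃⁺ loses NR'₃: pKₐ(R'₃NH⁺) ≈ 10.7
(CH₃)₂CH–OCH₃ loses CH₃O⁻: pKₐ(CH₃OH) ≈ 15.5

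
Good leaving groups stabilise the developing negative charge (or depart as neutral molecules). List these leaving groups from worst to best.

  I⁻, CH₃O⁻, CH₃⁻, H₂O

CH₃⁻ < CH₃O⁻ < H₂O < I⁻

Leaving-group ability tracks the stability of the departed species; conjugate-acid pKₐ is the usual yardstick (lower pKₐ → better LG).
I⁻: pKₐ(HI) ≈ -10
H₂O: pKₐ(H₃O⁺) ≈ -1.7 — neutral; leaves from a protonated alcohol (R–OH₂⁺)
CH₃O⁻: pKₐ(CH₃OH) ≈ 15.5
CH₃⁻: pKₐ(CH₄) ≈ 48 — unstabilised carbanion; the worst conceivable leaving group
Reversing gives the worst-to-best order requested.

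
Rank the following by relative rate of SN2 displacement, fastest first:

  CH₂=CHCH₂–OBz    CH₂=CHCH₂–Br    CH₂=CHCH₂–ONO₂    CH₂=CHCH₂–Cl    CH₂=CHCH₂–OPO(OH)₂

CH₂=CHCH₂–Br > CH₂=CHCH₂–Cl > CH₂=CHCH₂–ONO₂ > CH₂=CHCH₂–OPO(OH)₂ > CH₂=CHCH₂–OBz

The skeletons are identical, so relative rate is governed entirely by leaving-group ability.
A good leaving group is a weak base: the lower the pKₐ of its conjugate acid, the more readily it departs.
CH₂=CHCH₂–Br loses Br⁻: pKₐ(HBr) ≈ -9
CH₂=CHCH₂–Cl loses Cl⁻: pKₐ(HCl) ≈ -7
CH₂=CHCH₂–ONO₂ loses NO₃⁻: pKₐ(HNO₃) ≈ -1.3
CH₂=CHCH₂–OPO(OH)₂ loses H₂PO₄⁻: pKₐ(H₃PO₄) ≈ 2.1
CH₂=CHCH₂–OBz loses PhCOO⁻: pKₐ(C₆H₅COOH) ≈ 4.2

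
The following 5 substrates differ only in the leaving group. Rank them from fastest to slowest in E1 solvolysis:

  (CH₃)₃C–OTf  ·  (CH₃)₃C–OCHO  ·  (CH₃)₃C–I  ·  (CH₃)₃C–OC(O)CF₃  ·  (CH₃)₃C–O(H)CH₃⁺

(CH₃)₃C–OTf > (CH₃)₃C–I > (CH₃)₃C–O(H)CH₃⁺ > (CH₃)₃C–OC(O)CF₃ > (CH₃)₃C–OCHO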